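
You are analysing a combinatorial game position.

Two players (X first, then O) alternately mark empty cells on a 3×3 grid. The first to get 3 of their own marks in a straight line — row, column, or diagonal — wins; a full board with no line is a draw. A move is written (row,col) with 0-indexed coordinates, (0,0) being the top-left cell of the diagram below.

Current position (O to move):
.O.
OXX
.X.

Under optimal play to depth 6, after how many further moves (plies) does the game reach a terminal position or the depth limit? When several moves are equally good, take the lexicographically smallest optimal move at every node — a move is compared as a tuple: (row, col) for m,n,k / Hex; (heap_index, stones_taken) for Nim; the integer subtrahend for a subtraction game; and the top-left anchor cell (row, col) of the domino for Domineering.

p1 O@[.O./OXX/.X.]: (0,0)[OO./OXX/.X.]+1* (0,2)[.OO/OXX/.X.]+0 (2,0)[.O./OXX/OX.]+0 (2,2)[.O./OXX/.XO]+0
p2 X@[OO./OXX/.X.]: (0,2)[OOX/OXX/.X.]-1* (2,0)[OO./OXX/XX.]-1 (2,2)[OO./OXX/.XX]-1
p3 O@[OOX/OXX/.X.]: (2,0)[OOX/OXX/OX.]+1* (2,2)[OOX/OXX/.XO]-1
p4 X@[OOX/OXX/OX.] terminal -1; root [.O./OXX/.X.] d6

PV length from [.O./OXX/.X.]: 3 plies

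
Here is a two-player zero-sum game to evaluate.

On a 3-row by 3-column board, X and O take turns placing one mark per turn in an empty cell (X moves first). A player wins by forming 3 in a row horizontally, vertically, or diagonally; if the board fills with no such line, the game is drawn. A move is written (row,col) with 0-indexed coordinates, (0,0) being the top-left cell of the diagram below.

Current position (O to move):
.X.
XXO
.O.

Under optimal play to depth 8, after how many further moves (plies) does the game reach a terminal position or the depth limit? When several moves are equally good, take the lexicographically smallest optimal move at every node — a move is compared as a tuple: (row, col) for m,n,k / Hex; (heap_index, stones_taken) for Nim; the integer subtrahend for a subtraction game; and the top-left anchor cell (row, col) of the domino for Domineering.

PV length from [.X./XXO/.O.]: 3 plies

p1 O@[.X./XXO/.O.]: (0,0)[OX./XXO/.O.]+0 (0,2)[.XO/XXO/.O.]+0 (2,0)[.X./XXO/OO.]+0 (2,2)[.X./XXO/.OO]+1*
p2 X@[.X./XXO/.OO]: (0,0)[XX./XXO/.OO]-1* (0,2)[.XX/XXO/.OO]-1 (2,0)[.X./XXO/XOO]-1
p3 O@[XX./XXO/.OO]: (0,2)[XXO/XXO/.OO]+1* (2,0)[XX./XXO/OOO]+1
p4 X@[XXO/XXO/.OO] terminal -1; root [.X./XXO/.O.] d8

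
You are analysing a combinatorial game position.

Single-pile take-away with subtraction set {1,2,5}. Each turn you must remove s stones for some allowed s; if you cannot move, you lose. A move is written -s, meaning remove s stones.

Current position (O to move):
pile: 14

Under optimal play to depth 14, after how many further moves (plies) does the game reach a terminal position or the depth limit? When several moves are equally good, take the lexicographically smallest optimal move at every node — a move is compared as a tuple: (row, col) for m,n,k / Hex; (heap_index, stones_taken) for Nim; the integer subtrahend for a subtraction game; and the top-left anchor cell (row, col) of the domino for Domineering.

PV length from [14]: 9 plies

[14] O move#1: -1:-1/13, -2:+1/12*, -5:+1/9
[12] X move#2: -1:-1/11*, -2:-1/10, -5:-1/7
[11] O move#3: -1:-1/10, -2:+1/9*, -5:+1/6
[9] X move#4: -1:-1/8*, -2:-1/7, -5:-1/4
[8] O move#5: -1:-1/7, -2:+1/6*, -5:+1/3
[6] X move#6: -1:-1/5*, -2:-1/4, -5:-1/1
[5] O move#7: -1:-1/4, -2:+1/3*, -5:+1/0
[3] X move#8: -1:-1/2*, -2:-1/1
[2] O move#9: -1:-1/1, -2:+1/0*
[0] end (terminal -1, X#10); searched 14 to 14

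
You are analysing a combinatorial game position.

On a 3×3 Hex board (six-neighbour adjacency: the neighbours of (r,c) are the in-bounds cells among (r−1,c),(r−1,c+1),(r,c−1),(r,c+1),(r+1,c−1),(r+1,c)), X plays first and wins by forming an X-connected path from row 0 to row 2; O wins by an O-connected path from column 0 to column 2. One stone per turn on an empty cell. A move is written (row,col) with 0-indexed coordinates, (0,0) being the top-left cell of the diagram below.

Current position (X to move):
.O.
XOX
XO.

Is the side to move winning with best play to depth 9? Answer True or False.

ply 1, X at .O./XOX/XO. | (0,0)=+1→XO./XOX/XO.*; (0,2)=+1→.OX/XOX/XO.; (2,2)=+1→.O./XOX/XOX
ply 2: XO./XOX/XO. is terminal -1 (O); from .O./XOX/XO. depth 9

X winning at [.O./XOX/XO.]: True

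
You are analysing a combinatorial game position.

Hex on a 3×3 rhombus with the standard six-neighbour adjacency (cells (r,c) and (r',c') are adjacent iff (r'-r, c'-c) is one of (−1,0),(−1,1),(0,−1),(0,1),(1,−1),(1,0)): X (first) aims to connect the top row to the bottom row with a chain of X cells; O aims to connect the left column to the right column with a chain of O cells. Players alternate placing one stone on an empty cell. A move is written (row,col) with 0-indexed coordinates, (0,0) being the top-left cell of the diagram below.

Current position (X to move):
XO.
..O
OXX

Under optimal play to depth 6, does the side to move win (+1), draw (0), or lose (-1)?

value(XO./..O/OXX, X) = +1

[XO./..O/OXX] X move#1: (0,2):-1/XOX/..O/OXX, (1,0):-1/XO./X.O/OXX, (1,1):+1/XO./.XO/OXX*
[XO./.XO/OXX] O move#2: (0,2):-1/XOO/.XO/OXX*, (1,0):-1/XO./OXO/OXX
[XOO/.XO/OXX] X move#3: (1,0):+1/XOO/XXO/OXX*
[XOO/XXO/OXX] end (terminal -1, O#4); searched XO./..O/OXX to 6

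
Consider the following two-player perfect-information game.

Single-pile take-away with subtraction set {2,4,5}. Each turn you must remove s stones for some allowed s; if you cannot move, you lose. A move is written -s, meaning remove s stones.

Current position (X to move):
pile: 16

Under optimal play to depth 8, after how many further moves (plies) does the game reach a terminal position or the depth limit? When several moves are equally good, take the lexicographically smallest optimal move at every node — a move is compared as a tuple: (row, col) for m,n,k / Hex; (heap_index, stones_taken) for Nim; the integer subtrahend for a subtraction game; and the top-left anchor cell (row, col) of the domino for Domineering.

PV length from [16]: 5 plies

[16] X move#1: -2:+1/14*, -4:-1/12, -5:-1/11
[14] O move#2: -2:-1/12*, -4:-1/10, -5:-1/9
[12] X move#3: -2:-1/10, -4:+1/8*, -5:+1/7
[8] O move#4: -2:-1/6*, -4:-1/4, -5:-1/3
[6] X move#5: -2:-1/4, -4:-1/2, -5:+1/1*
[1] end (terminal -1, O#6); searched 16 to 8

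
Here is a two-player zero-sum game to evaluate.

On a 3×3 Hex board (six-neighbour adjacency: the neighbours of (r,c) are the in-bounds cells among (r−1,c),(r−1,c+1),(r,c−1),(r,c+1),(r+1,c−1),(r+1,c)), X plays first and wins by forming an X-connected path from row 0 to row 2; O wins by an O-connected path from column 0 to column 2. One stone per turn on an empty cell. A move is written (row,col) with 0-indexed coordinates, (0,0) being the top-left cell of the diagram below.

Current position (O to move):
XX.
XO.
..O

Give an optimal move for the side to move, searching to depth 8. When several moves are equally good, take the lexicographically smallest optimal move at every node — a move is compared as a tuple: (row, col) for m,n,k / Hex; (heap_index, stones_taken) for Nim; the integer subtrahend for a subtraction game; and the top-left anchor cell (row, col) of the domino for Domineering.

ply 1, O at XX./XO./..O | (0,2)=-1→XXO/XO./..O; (1,2)=-1→XX./XOO/..O; (2,0)=+1→XX./XO./O.O*; (2,1)=-1→XX./XO./.OO
ply 2, X at XX./XO./O.O | (0,2)=-1→XXX/XO./O.O*; (1,2)=-1→XX./XOX/O.O; (2,1)=-1→XX./XO./OXO
ply 3, O at XXX/XO./O.O | (1,2)=+1→XXX/XOO/O.O*; (2,1)=+1→XXX/XO./OOO
ply 4: XXX/XOO/O.O is terminal -1 (X); from XX./XO./..O depth 8

O's best at [XX./XO./..O]: (2,0)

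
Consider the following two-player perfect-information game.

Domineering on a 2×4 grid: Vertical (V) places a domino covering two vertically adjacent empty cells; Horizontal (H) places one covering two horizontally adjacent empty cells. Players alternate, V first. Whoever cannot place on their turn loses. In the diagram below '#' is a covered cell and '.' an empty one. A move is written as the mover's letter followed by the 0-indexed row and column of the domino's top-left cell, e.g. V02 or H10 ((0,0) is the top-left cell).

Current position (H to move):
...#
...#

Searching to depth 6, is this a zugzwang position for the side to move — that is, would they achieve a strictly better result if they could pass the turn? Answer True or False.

p1 H@[...#/...#]: H00[##.#/...#]+1* H01[.###/...#]+1 H10[...#/##.#]+1 H11[...#/.###]+1
p2 V@[##.#/...#]: V02[####/..##]-1*
p3 H@[####/..##]: H10[####/####]+1*
p4 V@[####/####] terminal -1; root [...#/...#] d6
pass branch (V moves first from the same position):
  | p1 V@[...#/...#]: V00[#..#/#..#]-1 V01[.#.#/.#.#]+1* V02[..##/..##]-1
  | p2 H@[.#.#/.#.#] terminal -1; root [...#/...#] d6
H moving scores +1; H passing scores -1

zugzwang(...#/...#, H) = False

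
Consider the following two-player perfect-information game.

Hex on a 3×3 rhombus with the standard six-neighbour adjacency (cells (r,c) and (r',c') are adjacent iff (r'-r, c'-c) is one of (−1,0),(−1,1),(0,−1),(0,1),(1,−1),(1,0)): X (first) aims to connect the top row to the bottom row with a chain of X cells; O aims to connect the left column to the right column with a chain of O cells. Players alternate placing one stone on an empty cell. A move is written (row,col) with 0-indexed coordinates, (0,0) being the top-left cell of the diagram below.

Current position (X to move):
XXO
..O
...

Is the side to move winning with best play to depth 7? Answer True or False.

X winning at [XXO/..O/...]: True

p1 X@[XXO/..O/...]: (1,0)[XXO/X.O/...]-1 (1,1)[XXO/.XO/...]+1* (2,0)[XXO/..O/X..]+1 (2,1)[XXO/..O/.X.]-1 (2,2)[XXO/..O/..X]-1
p2 O@[XXO/.XO/...]: (1,0)[XXO/OXO/...]-1* (2,0)[XXO/.XO/O..]-1 (2,1)[XXO/.XO/.O.]-1 (2,2)[XXO/.XO/..O]-1
p3 X@[XXO/OXO/...]: (2,0)[XXO/OXO/X..]+1* (2,1)[XXO/OXO/.X.]+1 (2,2)[XXO/OXO/..X]+1
p4 O@[XXO/OXO/X..] terminal -1; root [XXO/..O/...] d7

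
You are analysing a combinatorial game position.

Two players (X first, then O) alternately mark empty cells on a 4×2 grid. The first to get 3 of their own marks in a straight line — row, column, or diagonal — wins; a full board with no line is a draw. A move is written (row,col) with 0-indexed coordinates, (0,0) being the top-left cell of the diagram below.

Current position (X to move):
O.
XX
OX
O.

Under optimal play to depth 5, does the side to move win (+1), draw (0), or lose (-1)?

value(O./XX/OX/O., X) = +1

ply 1, X at O./XX/OX/O. | (0,1)=+1→OX/XX/OX/O.*; (3,1)=+1→O./XX/OX/OX
ply 2: OX/XX/OX/O. is terminal -1 (O); from O./XX/OX/O. depth 5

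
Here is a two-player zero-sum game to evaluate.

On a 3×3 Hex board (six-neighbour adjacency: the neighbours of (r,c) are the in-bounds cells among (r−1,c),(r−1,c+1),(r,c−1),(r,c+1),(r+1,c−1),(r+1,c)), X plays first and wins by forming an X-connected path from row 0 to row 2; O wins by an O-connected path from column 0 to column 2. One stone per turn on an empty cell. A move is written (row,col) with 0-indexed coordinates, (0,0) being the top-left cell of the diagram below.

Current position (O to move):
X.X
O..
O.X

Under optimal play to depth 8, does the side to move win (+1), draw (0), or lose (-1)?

value(X.X/O../O.X, O) = +1

[X.X/O../O.X] O move#1: (0,1):-1/XOX/O../O.X, (1,1):-1/X.X/OO./O.X, (1,2):+1/X.X/O.O/O.X*, (2,1):-1/X.X/O../OOX
[X.X/O.O/O.X] X move#2: (0,1):-1/XXX/O.O/O.X*, (1,1):-1/X.X/OXO/O.X, (2,1):-1/X.X/O.O/OXX
[XXX/O.O/O.X] O move#3: (1,1):+1/XXX/OOO/O.X*, (2,1):+1/XXX/O.O/OOX
[XXX/OOO/O.X] end (terminal -1, X#4); searched X.X/O../O.X to 8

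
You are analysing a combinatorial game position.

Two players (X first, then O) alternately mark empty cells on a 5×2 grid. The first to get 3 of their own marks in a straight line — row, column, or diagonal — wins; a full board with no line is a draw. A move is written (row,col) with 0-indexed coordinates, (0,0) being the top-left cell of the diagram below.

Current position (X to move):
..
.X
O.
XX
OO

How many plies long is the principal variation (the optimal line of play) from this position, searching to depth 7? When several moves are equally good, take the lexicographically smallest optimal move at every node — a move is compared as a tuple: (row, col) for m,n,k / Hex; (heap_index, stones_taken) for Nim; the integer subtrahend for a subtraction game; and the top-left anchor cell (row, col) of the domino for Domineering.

p1 X@[../.X/O./XX/OO]: (0,0)[X./.X/O./XX/OO]+0 (0,1)[.X/.X/O./XX/OO]+0 (1,0)[../XX/O./XX/OO]+0 (2,1)[../.X/OX/XX/OO]+1*
p2 O@[../.X/OX/XX/OO] terminal -1; root [../.X/O./XX/OO] d7

PV length from [../.X/O./XX/OO]: 1 ply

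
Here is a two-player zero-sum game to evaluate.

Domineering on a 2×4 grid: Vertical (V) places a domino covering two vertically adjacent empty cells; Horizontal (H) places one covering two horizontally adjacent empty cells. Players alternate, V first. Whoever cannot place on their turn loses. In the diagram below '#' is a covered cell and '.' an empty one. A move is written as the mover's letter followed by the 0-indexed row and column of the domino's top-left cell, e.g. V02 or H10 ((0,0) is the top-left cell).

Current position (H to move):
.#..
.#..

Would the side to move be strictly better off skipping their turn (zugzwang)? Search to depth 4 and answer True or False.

zugzwang(.#../.#.., H) = False

ply 1, H at .#../.#.. | H02=+1→.###/.#..*; H12=+1→.#../.###
ply 2, V at .###/.#.. | V00=-1→####/##..*
ply 3, H at ####/##.. | H12=+1→####/####*
ply 4: ####/#### is terminal -1 (V); from .#../.#.. depth 4
suppose H passes — search the same position with V to move:
pass> ply 1, V at .#../.#.. | V00=-1→##../##..; V02=+1→.##./.##.*; V03=+1→.#.#/.#.#
pass> ply 2: .##./.##. is terminal -1 (H); from .#../.#.. depth 4
for H: play +1, pass -1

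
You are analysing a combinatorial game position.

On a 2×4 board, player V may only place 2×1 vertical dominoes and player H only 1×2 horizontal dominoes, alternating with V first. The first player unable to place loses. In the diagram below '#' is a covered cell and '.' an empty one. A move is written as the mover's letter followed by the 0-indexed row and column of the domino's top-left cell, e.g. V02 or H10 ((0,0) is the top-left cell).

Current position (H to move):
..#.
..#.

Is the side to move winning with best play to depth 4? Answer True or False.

p1 H@[..#./..#.]: H00[###./..#.]+1* H10[..#./###.]+1
p2 V@[###./..#.]: V03[####/..##]-1*
p3 H@[####/..##]: H10[####/####]+1*
p4 V@[####/####] terminal -1; root [..#./..#.] d4

H winning at [..#./..#.]: True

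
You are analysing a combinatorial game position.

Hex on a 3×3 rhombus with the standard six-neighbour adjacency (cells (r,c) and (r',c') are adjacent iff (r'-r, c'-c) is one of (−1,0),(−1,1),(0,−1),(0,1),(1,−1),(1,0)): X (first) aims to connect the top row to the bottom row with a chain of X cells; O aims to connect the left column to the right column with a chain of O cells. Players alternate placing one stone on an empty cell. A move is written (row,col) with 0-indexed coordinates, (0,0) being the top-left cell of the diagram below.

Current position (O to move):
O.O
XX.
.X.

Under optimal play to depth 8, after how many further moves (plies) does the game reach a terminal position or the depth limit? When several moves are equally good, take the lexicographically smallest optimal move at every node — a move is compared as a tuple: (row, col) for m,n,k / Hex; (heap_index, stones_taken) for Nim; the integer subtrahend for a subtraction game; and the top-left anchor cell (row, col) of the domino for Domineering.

[O.O/XX./.X.] O move#1: (0,1):+1/OOO/XX./.X.*, (1,2):-1/O.O/XXO/.X., (2,0):-1/O.O/XX./OX., (2,2):-1/O.O/XX./.XO
[OOO/XX./.X.] end (terminal -1, X#2); searched O.O/XX./.X. to 8

PV length from [O.O/XX./.X.]: 1 ply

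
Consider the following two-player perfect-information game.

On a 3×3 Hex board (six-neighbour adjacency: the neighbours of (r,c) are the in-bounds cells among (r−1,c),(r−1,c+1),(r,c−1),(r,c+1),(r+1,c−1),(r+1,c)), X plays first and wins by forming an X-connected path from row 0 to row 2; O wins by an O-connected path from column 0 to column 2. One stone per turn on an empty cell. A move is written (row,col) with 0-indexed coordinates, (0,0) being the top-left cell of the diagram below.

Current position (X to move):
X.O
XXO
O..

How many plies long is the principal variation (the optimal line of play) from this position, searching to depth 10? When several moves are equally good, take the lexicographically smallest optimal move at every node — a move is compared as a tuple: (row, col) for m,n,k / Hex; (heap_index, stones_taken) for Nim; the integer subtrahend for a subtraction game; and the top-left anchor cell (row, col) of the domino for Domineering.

p1 X@[X.O/XXO/O..]: (0,1)[XXO/XXO/O..]-1 (2,1)[X.O/XXO/OX.]+1* (2,2)[X.O/XXO/O.X]-1
p2 O@[X.O/XXO/OX.] terminal -1; root [X.O/XXO/O..] d10

PV length from [X.O/XXO/O..]: 1 ply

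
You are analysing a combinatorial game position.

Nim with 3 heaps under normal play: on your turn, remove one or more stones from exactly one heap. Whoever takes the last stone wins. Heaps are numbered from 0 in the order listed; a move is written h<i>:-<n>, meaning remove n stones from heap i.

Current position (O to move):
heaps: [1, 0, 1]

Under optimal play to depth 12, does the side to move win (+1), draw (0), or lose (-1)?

value((1,0,1), O) = -1

[(1,0,1)] O move#1: h0:-1:-1/(0,0,1)*, h2:-1:-1/(1,0,0)
[(0,0,1)] X move#2: h2:-1:+1/(0,0,0)*
[(0,0,0)] end (terminal -1, O#3); searched (1,0,1) to 12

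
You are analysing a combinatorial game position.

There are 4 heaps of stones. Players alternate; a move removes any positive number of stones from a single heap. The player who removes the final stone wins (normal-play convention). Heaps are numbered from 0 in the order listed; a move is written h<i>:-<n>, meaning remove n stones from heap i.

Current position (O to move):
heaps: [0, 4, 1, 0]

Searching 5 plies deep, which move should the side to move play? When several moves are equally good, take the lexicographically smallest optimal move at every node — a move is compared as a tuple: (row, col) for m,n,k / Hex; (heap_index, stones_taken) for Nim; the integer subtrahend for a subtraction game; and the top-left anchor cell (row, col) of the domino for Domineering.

O's best at [(0,4,1,0)]: h1:-3

ply 1, O at (0,4,1,0) | h1:-1=-1→(0,3,1,0); h1:-2=-1→(0,2,1,0); h1:-3=+1→(0,1,1,0)*; h1:-4=-1→(0,0,1,0); h2:-1=-1→(0,4,0,0)
ply 2, X at (0,1,1,0) | h1:-1=-1→(0,0,1,0)*; h2:-1=-1→(0,1,0,0)
ply 3, O at (0,0,1,0) | h2:-1=+1→(0,0,0,0)*
ply 4: (0,0,0,0) is terminal -1 (X); from (0,4,1,0) depth 5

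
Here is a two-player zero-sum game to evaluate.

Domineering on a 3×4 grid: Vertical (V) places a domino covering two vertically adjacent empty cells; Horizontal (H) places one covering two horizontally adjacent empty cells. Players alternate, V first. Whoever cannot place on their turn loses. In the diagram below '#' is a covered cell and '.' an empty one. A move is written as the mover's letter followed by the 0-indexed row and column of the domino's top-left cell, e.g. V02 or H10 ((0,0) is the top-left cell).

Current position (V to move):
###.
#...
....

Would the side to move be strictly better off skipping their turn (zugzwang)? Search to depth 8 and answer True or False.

zugzwang(###./#.../...., V) = False

[###./#.../....] V move#1: V03:-1/####/#..#/...., V11:-1/###./##../.#.., V12:+1/###./#.#./..#.*, V13:-1/###./#..#/...#
[###./#.#./..#.] H move#2: H20:-1/###./#.#./###.*
[###./#.#./###.] V move#3: V03:+1/####/#.##/###.*, V13:+1/###./#.##/####
[####/#.##/###.] end (terminal -1, H#4); searched ###./#.../.... to 8
pass branch (H moves first from the same position):
  | [###./#.../....] H move#1: H11:+1/###./###./....*, H12:+1/###./#.##/...., H20:-1/###./#.../##.., H21:+1/###./#.../.##., H22:+1/###./#.../..##
  | [###./###./....] V move#2: V03:-1/####/####/....*, V13:-1/###./####/...#
  | [####/####/....] H move#3: H20:+1/####/####/##..*, H21:+1/####/####/.##., H22:+1/####/####/..##
  | [####/####/##..] end (terminal -1, V#4); searched ###./#.../.... to 8
V moving scores +1; V passing scores -1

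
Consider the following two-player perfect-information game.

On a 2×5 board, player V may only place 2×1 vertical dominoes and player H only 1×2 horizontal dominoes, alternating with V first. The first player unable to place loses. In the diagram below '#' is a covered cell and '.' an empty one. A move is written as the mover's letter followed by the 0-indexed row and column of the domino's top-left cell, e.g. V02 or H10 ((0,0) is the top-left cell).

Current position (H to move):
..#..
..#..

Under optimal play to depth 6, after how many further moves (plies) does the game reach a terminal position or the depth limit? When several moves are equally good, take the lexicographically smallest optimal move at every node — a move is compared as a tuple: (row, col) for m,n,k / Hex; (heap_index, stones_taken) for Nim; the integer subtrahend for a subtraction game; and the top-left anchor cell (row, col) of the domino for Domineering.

[..#../..#..] H move#1: H00:-1/###../..#..*, H03:-1/..###/..#.., H10:-1/..#../###.., H13:-1/..#../..###
[###../..#..] V move#2: V03:+1/####./..##.*, V04:+1/###.#/..#.#
[####./..##.] H move#3: H10:-1/####./####.*
[####./####.] V move#4: V04:+1/#####/#####*
[#####/#####] end (terminal -1, H#5); searched ..#../..#.. to 6

PV length from [..#../..#..]: 4 plies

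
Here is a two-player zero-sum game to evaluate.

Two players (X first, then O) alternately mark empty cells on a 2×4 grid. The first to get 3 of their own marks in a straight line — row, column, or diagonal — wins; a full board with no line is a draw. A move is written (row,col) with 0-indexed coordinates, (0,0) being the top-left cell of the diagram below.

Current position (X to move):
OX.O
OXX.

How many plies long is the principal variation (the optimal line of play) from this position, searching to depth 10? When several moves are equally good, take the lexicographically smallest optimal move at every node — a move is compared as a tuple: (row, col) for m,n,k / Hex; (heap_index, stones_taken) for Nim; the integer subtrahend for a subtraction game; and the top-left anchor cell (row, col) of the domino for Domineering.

PV length from [OX.O/OXX.]: 1 ply

p1 X@[OX.O/OXX.]: (0,2)[OXXO/OXX.]+0 (1,3)[OX.O/OXXX]+1*
p2 O@[OX.O/OXXX] terminal -1; root [OX.O/OXX.] d10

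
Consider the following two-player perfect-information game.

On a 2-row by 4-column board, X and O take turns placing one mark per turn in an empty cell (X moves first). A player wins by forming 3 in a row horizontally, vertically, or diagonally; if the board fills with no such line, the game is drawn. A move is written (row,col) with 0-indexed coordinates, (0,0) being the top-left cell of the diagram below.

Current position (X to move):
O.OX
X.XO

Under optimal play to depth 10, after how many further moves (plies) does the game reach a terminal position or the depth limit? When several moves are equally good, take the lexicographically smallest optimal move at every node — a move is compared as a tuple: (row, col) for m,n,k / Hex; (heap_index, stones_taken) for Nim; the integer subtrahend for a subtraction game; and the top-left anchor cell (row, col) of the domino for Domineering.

[O.OX/X.XO] X move#1: (0,1):+0/OXOX/X.XO, (1,1):+1/O.OX/XXXO*
[O.OX/XXXO] end (terminal -1, O#2); searched O.OX/X.XO to 10

PV length from [O.OX/X.XO]: 1 ply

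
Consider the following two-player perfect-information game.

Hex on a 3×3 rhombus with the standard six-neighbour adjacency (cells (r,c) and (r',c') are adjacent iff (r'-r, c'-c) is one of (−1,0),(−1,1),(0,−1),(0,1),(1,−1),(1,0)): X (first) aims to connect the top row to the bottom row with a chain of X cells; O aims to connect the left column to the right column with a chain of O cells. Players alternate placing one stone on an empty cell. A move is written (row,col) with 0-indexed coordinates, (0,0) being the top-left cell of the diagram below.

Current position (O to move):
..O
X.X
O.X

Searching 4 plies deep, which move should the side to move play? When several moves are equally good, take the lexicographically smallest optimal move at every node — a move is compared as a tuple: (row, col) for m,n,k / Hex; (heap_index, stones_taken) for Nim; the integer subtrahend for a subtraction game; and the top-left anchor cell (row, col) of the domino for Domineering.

ply 1, O at ..O/X.X/O.X | (0,0)=+1→O.O/X.X/O.X*; (0,1)=+1→.OO/X.X/O.X; (1,1)=+1→..O/XOX/O.X; (2,1)=-1→..O/X.X/OOX
ply 2, X at O.O/X.X/O.X | (0,1)=-1→OXO/X.X/O.X*; (1,1)=-1→O.O/XXX/O.X; (2,1)=-1→O.O/X.X/OXX
ply 3, O at OXO/X.X/O.X | (1,1)=+1→OXO/XOX/O.X*; (2,1)=-1→OXO/X.X/OOX
ply 4: OXO/XOX/O.X is terminal -1 (X); from ..O/X.X/O.X depth 4

O's best at [..O/X.X/O.X]: (0,0)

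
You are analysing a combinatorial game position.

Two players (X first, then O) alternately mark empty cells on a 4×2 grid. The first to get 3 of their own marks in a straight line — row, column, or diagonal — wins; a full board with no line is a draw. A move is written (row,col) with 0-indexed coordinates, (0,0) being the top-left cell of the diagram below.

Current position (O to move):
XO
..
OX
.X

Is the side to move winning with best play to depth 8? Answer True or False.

O winning at [XO/../OX/.X]: False

ply 1, O at XO/../OX/.X | (1,0)=-1→XO/O./OX/.X; (1,1)=+0→XO/.O/OX/.X*; (3,0)=-1→XO/../OX/OX
ply 2, X at XO/.O/OX/.X | (1,0)=+0→XO/XO/OX/.X*; (3,0)=+0→XO/.O/OX/XX
ply 3, O at XO/XO/OX/.X | (3,0)=+0→XO/XO/OX/OX*
ply 4: XO/XO/OX/OX is terminal +0 (X); from XO/../OX/.X depth 8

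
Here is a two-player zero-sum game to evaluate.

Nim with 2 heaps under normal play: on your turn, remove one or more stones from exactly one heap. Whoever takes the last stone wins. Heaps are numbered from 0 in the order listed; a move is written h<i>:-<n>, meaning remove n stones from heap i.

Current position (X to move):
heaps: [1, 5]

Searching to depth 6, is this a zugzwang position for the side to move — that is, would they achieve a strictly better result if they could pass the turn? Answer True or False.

p1 X@[(1,5)]: h0:-1[(0,5)]-1 h1:-1[(1,4)]-1 h1:-2[(1,3)]-1 h1:-3[(1,2)]-1 h1:-4[(1,1)]+1* h1:-5[(1,0)]-1
p2 O@[(1,1)]: h0:-1[(0,1)]-1* h1:-1[(1,0)]-1
p3 X@[(0,1)]: h1:-1[(0,0)]+1*
p4 O@[(0,0)] terminal -1; root [(1,5)] d6
pass branch (O moves first from the same position):
  | p1 O@[(1,5)]: h0:-1[(0,5)]-1 h1:-1[(1,4)]-1 h1:-2[(1,3)]-1 h1:-3[(1,2)]-1 h1:-4[(1,1)]+1* h1:-5[(1,0)]-1
  | p2 X@[(1,1)]: h0:-1[(0,1)]-1* h1:-1[(1,0)]-1
  | p3 O@[(0,1)]: h1:-1[(0,0)]+1*
  | p4 X@[(0,0)] terminal -1; root [(1,5)] d6
X moving scores +1; X passing scores -1

zugzwang((1,5), X) = False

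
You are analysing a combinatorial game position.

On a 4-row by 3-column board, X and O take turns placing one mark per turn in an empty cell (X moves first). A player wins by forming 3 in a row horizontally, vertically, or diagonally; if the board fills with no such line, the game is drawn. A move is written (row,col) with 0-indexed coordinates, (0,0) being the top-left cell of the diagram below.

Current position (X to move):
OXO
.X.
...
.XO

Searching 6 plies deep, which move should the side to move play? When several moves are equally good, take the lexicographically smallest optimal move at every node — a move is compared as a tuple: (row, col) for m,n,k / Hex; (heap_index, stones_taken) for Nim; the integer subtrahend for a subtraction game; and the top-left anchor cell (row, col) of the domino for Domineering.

p1 X@[OXO/.X./.../.XO]: (1,0)[OXO/XX./.../.XO]+1* (1,2)[OXO/.XX/.../.XO]+1 (2,0)[OXO/.X./X../.XO]+1 (2,1)[OXO/.X./.X./.XO]+1 (2,2)[OXO/.X./..X/.XO]+0 (3,0)[OXO/.X./.../XXO]+1
p2 O@[OXO/XX./.../.XO]: (1,2)[OXO/XXO/.../.XO]-1* (2,0)[OXO/XX./O../.XO]-1 (2,1)[OXO/XX./.O./.XO]-1 (2,2)[OXO/XX./..O/.XO]-1 (3,0)[OXO/XX./.../OXO]-1
p3 X@[OXO/XXO/.../.XO]: (2,0)[OXO/XXO/X../.XO]-1 (2,1)[OXO/XXO/.X./.XO]+1* (2,2)[OXO/XXO/..X/.XO]+0 (3,0)[OXO/XXO/.../XXO]-1
p4 O@[OXO/XXO/.X./.XO] terminal -1; root [OXO/.X./.../.XO] d6

X's best at [OXO/.X./.../.XO]: (1,0)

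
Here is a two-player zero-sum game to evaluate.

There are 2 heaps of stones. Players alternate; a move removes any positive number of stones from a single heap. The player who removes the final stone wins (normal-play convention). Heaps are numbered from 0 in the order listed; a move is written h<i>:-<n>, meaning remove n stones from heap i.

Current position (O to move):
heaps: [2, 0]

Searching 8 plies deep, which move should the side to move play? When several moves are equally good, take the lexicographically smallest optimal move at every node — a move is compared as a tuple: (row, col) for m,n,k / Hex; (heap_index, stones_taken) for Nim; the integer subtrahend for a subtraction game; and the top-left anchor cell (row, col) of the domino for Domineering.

ply 1, O at (2,0) | h0:-1=-1→(1,0); h0:-2=+1→(0,0)*
ply 2: (0,0) is terminal -1 (X); from (2,0) depth 8

O's best at [(2,0)]: h0:-2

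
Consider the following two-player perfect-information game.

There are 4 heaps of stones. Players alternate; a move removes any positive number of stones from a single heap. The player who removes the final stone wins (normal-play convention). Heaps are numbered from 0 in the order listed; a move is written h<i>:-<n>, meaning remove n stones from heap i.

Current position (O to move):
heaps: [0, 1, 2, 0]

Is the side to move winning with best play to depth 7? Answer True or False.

O winning at [(0,1,2,0)]: True

p1 O@[(0,1,2,0)]: h1:-1[(0,0,2,0)]-1 h2:-1[(0,1,1,0)]+1* h2:-2[(0,1,0,0)]-1
p2 X@[(0,1,1,0)]: h1:-1[(0,0,1,0)]-1* h2:-1[(0,1,0,0)]-1
p3 O@[(0,0,1,0)]: h2:-1[(0,0,0,0)]+1*
p4 X@[(0,0,0,0)] terminal -1; root [(0,1,2,0)] d7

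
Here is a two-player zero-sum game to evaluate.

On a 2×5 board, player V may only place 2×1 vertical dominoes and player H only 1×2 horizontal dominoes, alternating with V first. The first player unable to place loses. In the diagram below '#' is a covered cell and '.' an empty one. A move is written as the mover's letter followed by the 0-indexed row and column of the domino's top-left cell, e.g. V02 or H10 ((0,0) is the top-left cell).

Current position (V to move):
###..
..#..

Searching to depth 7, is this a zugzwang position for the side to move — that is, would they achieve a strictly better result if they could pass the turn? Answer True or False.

zugzwang(###../..#.., V) = False

p1 V@[###../..#..]: V03[####./..##.]+1* V04[###.#/..#.#]+1
p2 H@[####./..##.]: H10[####./####.]-1*
p3 V@[####./####.]: V04[#####/#####]+1*
p4 H@[#####/#####] terminal -1; root [###../..#..] d7
suppose V passes — search the same position with H to move:
pass> p1 H@[###../..#..]: H03[#####/..#..]+1* H10[###../###..]-1 H13[###../..###]+1
pass> p2 V@[#####/..#..] terminal -1; root [###../..#..] d7
for V: play +1, pass -1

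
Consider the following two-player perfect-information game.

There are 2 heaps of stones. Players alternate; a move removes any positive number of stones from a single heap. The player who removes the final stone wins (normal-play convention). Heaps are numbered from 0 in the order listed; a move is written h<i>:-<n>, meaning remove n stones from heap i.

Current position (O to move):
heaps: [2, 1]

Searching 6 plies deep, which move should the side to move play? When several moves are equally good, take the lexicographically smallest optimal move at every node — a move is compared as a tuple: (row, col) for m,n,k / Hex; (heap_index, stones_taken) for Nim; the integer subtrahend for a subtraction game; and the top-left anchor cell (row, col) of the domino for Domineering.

[(2,1)] O move#1: h0:-1:+1/(1,1)*, h0:-2:-1/(0,1), h1:-1:-1/(2,0)
[(1,1)] X move#2: h0:-1:-1/(0,1)*, h1:-1:-1/(1,0)
[(0,1)] O move#3: h1:-1:+1/(0,0)*
[(0,0)] end (terminal -1, X#4); searched (2,1) to 6

O's best at [(2,1)]: h0:-1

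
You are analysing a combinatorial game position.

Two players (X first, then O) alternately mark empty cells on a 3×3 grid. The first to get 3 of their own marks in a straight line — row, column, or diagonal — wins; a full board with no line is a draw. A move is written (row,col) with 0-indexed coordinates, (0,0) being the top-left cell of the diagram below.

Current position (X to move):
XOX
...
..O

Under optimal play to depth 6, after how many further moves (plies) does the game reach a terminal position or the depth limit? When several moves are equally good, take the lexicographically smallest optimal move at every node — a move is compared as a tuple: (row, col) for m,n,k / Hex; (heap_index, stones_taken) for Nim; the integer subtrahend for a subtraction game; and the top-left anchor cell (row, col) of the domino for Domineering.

[XOX/.../..O] X move#1: (1,0):+0/XOX/X../..O, (1,1):+0/XOX/.X./..O, (1,2):-1/XOX/..X/..O, (2,0):+1/XOX/.../X.O*, (2,1):+0/XOX/.../.XO
[XOX/.../X.O] O move#2: (1,0):-1/XOX/O../X.O*, (1,1):-1/XOX/.O./X.O, (1,2):-1/XOX/..O/X.O, (2,1):-1/XOX/.../XOO
[XOX/O../X.O] X move#3: (1,1):+1/XOX/OX./X.O*, (1,2):+0/XOX/O.X/X.O, (2,1):+0/XOX/O../XXO
[XOX/OX./X.O] end (terminal -1, O#4); searched XOX/.../..O to 6

PV length from [XOX/.../..O]: 3 plies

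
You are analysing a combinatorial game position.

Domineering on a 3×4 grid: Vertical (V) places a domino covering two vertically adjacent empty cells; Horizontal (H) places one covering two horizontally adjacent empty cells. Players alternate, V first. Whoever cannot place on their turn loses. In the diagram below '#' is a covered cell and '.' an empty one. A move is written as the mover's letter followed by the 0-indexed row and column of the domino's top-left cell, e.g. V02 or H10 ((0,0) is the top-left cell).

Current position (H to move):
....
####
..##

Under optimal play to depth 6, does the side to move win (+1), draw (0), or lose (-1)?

value(..../####/..##, H) = +1

ply 1, H at ..../####/..## | H00=+1→##../####/..##*; H01=+1→.##./####/..##; H02=+1→..##/####/..##; H20=+1→..../####/####
ply 2: ##../####/..## is terminal -1 (V); from ..../####/..## depth 6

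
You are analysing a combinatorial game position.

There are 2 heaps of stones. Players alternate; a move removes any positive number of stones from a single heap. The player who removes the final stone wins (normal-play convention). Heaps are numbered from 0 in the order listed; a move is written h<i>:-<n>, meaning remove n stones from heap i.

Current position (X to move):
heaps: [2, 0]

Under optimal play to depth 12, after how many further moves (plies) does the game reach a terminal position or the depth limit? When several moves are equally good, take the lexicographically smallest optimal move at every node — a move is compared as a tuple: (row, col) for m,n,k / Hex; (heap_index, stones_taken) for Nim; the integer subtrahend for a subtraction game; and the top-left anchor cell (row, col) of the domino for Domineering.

PV length from [(2,0)]: 1 ply

ply 1, X at (2,0) | h0:-1=-1→(1,0); h0:-2=+1→(0,0)*
ply 2: (0,0) is terminal -1 (O); from (2,0) depth 12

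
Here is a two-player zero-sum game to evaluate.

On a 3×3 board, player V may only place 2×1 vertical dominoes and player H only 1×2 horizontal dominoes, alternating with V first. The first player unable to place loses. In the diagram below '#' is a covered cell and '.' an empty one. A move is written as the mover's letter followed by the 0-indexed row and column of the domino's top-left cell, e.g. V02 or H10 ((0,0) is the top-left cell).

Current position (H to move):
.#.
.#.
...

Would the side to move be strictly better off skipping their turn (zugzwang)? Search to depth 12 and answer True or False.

zugzwang(.#./.#./..., H) = False

ply 1, H at .#./.#./... | H20=-1→.#./.#./##.*; H21=-1→.#./.#./.##
ply 2, V at .#./.#./##. | V00=+1→##./##./##.*; V02=+1→.##/.##/##.; V12=+1→.#./.##/###
ply 3: ##./##./##. is terminal -1 (H); from .#./.#./... depth 12
suppose H passes — search the same position with V to move:
pass> ply 1, V at .#./.#./... | V00=+1→##./##./...*; V02=+1→.##/.##/...; V10=+1→.#./##./#..; V12=+1→.#./.##/..#
pass> ply 2, H at ##./##./... | H20=-1→##./##./##.*; H21=-1→##./##./.##
pass> ply 3, V at ##./##./##. | V02=+1→###/###/##.*; V12=+1→##./###/###
pass> ply 4: ###/###/##. is terminal -1 (H); from .#./.#./... depth 12
for H: play -1, pass -1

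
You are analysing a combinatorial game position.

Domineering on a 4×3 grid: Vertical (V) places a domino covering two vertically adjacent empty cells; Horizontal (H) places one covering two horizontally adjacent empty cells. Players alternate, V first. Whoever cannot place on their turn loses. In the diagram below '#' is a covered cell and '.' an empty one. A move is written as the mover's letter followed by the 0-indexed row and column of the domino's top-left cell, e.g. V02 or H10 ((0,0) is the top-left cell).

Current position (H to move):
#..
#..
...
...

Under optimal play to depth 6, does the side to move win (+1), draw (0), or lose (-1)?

value(#../#../.../..., H) = -1

[#../#../.../...] H move#1: H01:-1/###/#../.../...*, H11:-1/#../###/.../..., H20:-1/#../#../##./..., H21:-1/#../#../.##/..., H30:-1/#../#../.../##., H31:-1/#../#../.../.##
[###/#../.../...] V move#2: V11:+1/###/##./.#./...*, V12:-1/###/#.#/..#/..., V20:-1/###/#../#../#.., V21:+1/###/#../.#./.#., V22:-1/###/#../..#/..#
[###/##./.#./...] H move#3: H30:-1/###/##./.#./##.*, H31:-1/###/##./.#./.##
[###/##./.#./##.] V move#4: V12:+1/###/###/.##/##.*, V22:+1/###/##./.##/###
[###/###/.##/##.] end (terminal -1, H#5); searched #../#../.../... to 6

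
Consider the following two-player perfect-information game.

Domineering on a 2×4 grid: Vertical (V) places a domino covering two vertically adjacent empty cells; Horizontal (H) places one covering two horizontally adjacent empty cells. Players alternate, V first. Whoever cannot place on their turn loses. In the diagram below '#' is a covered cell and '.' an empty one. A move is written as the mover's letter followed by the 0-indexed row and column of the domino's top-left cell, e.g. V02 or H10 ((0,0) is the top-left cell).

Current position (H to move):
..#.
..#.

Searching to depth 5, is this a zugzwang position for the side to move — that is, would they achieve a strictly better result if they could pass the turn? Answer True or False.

zugzwang(..#./..#., H) = False

[..#./..#.] H move#1: H00:+1/###./..#.*, H10:+1/..#./###.
[###./..#.] V move#2: V03:-1/####/..##*
[####/..##] H move#3: H10:+1/####/####*
[####/####] end (terminal -1, V#4); searched ..#./..#. to 5
if H skipped the turn, V would face:
~ [..#./..#.] V move#1: V00:+1/#.#./#.#.*, V01:+1/.##./.##., V03:-1/..##/..##
~ [#.#./#.#.] end (terminal -1, H#2); searched ..#./..#. to 5
compare (H): move=+1 vs pass=-1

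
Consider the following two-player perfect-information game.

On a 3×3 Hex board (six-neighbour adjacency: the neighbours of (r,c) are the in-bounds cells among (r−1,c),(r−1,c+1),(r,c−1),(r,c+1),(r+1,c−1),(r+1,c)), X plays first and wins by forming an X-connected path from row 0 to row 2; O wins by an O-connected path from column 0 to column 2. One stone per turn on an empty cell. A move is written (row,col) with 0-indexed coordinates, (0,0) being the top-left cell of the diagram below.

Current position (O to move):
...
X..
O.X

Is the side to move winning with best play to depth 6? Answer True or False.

p1 O@[.../X../O.X]: (0,0)[O../X../O.X]-1 (0,1)[.O./X../O.X]-1 (0,2)[..O/X../O.X]-1 (1,1)[.../XO./O.X]+1* (1,2)[.../X.O/O.X]+1 (2,1)[.../X../OOX]-1
p2 X@[.../XO./O.X]: (0,0)[X../XO./O.X]-1* (0,1)[.X./XO./O.X]-1 (0,2)[..X/XO./O.X]-1 (1,2)[.../XOX/O.X]-1 (2,1)[.../XO./OXX]-1
p3 O@[X../XO./O.X]: (0,1)[XO./XO./O.X]+1* (0,2)[X.O/XO./O.X]+1 (1,2)[X../XOO/O.X]+1 (2,1)[X../XO./OOX]+1
p4 X@[XO./XO./O.X]: (0,2)[XOX/XO./O.X]-1* (1,2)[XO./XOX/O.X]-1 (2,1)[XO./XO./OXX]-1
p5 O@[XOX/XO./O.X]: (1,2)[XOX/XOO/O.X]+1* (2,1)[XOX/XO./OOX]-1
p6 X@[XOX/XOO/O.X] terminal -1; root [.../X../O.X] d6

O winning at [.../X../O.X]: True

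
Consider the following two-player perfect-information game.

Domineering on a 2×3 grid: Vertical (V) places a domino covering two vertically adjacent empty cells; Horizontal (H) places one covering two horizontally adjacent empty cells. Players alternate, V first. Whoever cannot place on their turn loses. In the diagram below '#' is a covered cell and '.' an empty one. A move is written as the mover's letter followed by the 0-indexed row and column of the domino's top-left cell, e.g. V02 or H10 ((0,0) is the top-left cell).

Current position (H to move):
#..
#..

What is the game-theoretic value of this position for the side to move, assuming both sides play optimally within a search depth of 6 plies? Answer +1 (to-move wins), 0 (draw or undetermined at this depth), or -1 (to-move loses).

p1 H@[#../#..]: H01[###/#..]+1* H11[#../###]+1
p2 V@[###/#..] terminal -1; root [#../#..] d6

value(#../#.., H) = +1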